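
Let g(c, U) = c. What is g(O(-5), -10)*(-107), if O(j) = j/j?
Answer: -107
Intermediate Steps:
O(j) = 1
g(O(-5), -10)*(-107) = 1*(-107) = -107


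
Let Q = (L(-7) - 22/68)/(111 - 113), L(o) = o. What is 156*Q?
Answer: 9711/17 ≈ 571.24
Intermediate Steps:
Q = 249/68 (Q = (-7 - 22/68)/(111 - 113) = (-7 - 22*1/68)/(-2) = (-7 - 11/34)*(-½) = -249/34*(-½) = 249/68 ≈ 3.6618)
156*Q = 156*(249/68) = 9711/17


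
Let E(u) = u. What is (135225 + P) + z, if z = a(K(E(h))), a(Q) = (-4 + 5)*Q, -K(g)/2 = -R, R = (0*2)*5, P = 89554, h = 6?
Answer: 224779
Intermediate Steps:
R = 0 (R = 0*5 = 0)
K(g) = 0 (K(g) = -(-2)*0 = -2*0 = 0)
a(Q) = Q (a(Q) = 1*Q = Q)
z = 0
(135225 + P) + z = (135225 + 89554) + 0 = 224779 + 0 = 224779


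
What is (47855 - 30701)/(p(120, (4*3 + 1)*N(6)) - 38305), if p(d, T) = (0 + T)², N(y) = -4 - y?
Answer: -5718/7135 ≈ -0.80140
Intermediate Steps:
p(d, T) = T²
(47855 - 30701)/(p(120, (4*3 + 1)*N(6)) - 38305) = (47855 - 30701)/(((4*3 + 1)*(-4 - 1*6))² - 38305) = 17154/(((12 + 1)*(-4 - 6))² - 38305) = 17154/((13*(-10))² - 38305) = 17154/((-130)² - 38305) = 17154/(16900 - 38305) = 17154/(-21405) = 17154*(-1/21405) = -5718/7135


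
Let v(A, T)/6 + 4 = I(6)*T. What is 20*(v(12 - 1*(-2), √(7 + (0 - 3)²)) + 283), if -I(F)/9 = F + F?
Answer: -46660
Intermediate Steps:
I(F) = -18*F (I(F) = -9*(F + F) = -18*F)
v(A, T) = -24 - 648*T (v(A, T) = -24 + 6*((-18*6)*T) = -24 + 6*(-108*T) = -24 - 648*T)
20*(v(12 - 1*(-2), √(7 + (0 - 3)²)) + 283) = 20*((-24 - 648*√(7 + (0 - 3)²)) + 283) = 20*((-24 - 648*√(7 + (-3)²)) + 283) = 20*((-24 - 648*√(7 + 9)) + 283) = 20*((-24 - 648*√16) + 283) = 20*((-24 - 648*4) + 283) = 20*((-24 - 2592) + 283) = 20*(-2616 + 283) = 20*(-2333) = -46660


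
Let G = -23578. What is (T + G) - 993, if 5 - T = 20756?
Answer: -45322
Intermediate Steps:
T = -20751 (T = 5 - 1*20756 = 5 - 20756 = -20751)
(T + G) - 993 = (-20751 - 23578) - 993 = -44329 - 993 = -45322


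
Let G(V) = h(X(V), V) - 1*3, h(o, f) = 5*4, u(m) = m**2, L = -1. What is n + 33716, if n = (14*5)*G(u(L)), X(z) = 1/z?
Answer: 34906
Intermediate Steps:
h(o, f) = 20
G(V) = 17 (G(V) = 20 - 1*3 = 20 - 3 = 17)
n = 1190 (n = (14*5)*17 = 70*17 = 1190)
n + 33716 = 1190 + 33716 = 34906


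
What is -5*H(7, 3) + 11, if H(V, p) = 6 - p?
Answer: -4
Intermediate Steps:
-5*H(7, 3) + 11 = -5*(6 - 1*3) + 11 = -5*(6 - 3) + 11 = -5*3 + 11 = -15 + 11 = -4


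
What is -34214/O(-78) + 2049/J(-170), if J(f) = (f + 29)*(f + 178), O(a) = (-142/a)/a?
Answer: 39133650995/26696 ≈ 1.4659e+6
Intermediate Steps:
O(a) = -142/a**2
J(f) = (29 + f)*(178 + f)
-34214/O(-78) + 2049/J(-170) = -34214/((-142/(-78)**2)) + 2049/(5162 + (-170)**2 + 207*(-170)) = -34214/((-142*1/6084)) + 2049/(5162 + 28900 - 35190) = -34214/(-71/3042) + 2049/(-1128) = -34214*(-3042/71) + 2049*(-1/1128) = 104078988/71 - 683/376 = 39133650995/26696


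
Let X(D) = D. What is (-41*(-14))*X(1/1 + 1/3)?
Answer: 2296/3 ≈ 765.33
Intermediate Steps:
(-41*(-14))*X(1/1 + 1/3) = (-41*(-14))*(1/1 + 1/3) = 574*(1*1 + 1*(⅓)) = 574*(1 + ⅓) = 574*(4/3) = 2296/3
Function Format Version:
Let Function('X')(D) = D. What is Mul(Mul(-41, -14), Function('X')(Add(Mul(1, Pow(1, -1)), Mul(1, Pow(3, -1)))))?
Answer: Rational(2296, 3) ≈ 765.33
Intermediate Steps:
Mul(Mul(-41, -14), Function('X')(Add(Mul(1, Pow(1, -1)), Mul(1, Pow(3, -1))))) = Mul(Mul(-41, -14), Add(Mul(1, Pow(1, -1)), Mul(1, Pow(3, -1)))) = Mul(574, Add(Mul(1, 1), Mul(1, Rational(1, 3)))) = Mul(574, Add(1, Rational(1, 3))) = Mul(574, Rational(4, 3)) = Rational(2296, 3)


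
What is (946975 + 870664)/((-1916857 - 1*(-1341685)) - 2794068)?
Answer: -1817639/3369240 ≈ -0.53948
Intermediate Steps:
(946975 + 870664)/((-1916857 - 1*(-1341685)) - 2794068) = 1817639/((-1916857 + 1341685) - 2794068) = 1817639/(-575172 - 2794068) = 1817639/(-3369240) = 1817639*(-1/3369240) = -1817639/3369240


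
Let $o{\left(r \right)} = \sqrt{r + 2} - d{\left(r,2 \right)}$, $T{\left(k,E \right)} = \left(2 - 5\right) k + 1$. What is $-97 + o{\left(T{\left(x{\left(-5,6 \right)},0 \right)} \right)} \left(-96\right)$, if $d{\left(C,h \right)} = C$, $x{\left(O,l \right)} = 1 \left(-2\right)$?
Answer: $287$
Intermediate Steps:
$x{\left(O,l \right)} = -2$
$T{\left(k,E \right)} = 1 - 3 k$ ($T{\left(k,E \right)} = \left(2 - 5\right) k + 1 = - 3 k + 1 = 1 - 3 k$)
$o{\left(r \right)} = \sqrt{2 + r} - r$ ($o{\left(r \right)} = \sqrt{r + 2} - r = \sqrt{2 + r} - r$)
$-97 + o{\left(T{\left(x{\left(-5,6 \right)},0 \right)} \right)} \left(-96\right) = -97 + \left(\sqrt{2 + \left(1 - -6\right)} - \left(1 - -6\right)\right) \left(-96\right) = -97 + \left(\sqrt{2 + \left(1 + 6\right)} - \left(1 + 6\right)\right) \left(-96\right) = -97 + \left(\sqrt{2 + 7} - 7\right) \left(-96\right) = -97 + \left(\sqrt{9} - 7\right) \left(-96\right) = -97 + \left(3 - 7\right) \left(-96\right) = -97 - -384 = -97 + 384 = 287$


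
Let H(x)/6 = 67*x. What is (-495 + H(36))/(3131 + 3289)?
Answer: 4659/2140 ≈ 2.1771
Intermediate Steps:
H(x) = 402*x (H(x) = 6*(67*x) = 402*x)
(-495 + H(36))/(3131 + 3289) = (-495 + 402*36)/(3131 + 3289) = (-495 + 14472)/6420 = 13977*(1/6420) = 4659/2140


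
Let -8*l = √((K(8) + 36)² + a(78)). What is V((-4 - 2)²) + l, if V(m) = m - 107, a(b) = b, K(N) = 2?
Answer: -71 - √1522/8 ≈ -75.877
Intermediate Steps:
V(m) = -107 + m
l = -√1522/8 (l = -√((2 + 36)² + 78)/8 = -√(38² + 78)/8 = -√(1444 + 78)/8 = -√1522/8 ≈ -4.8766)
V((-4 - 2)²) + l = (-107 + (-4 - 2)²) - √1522/8 = (-107 + (-6)²) - √1522/8 = (-107 + 36) - √1522/8 = -71 - √1522/8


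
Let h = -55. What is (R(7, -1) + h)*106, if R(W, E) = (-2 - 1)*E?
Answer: -5512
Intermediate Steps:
R(W, E) = -3*E
(R(7, -1) + h)*106 = (-3*(-1) - 55)*106 = (3 - 55)*106 = -52*106 = -5512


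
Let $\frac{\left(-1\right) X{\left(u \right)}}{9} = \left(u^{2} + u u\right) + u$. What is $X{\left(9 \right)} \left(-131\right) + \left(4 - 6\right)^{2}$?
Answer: $201613$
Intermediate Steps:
$X{\left(u \right)} = - 18 u^{2} - 9 u$ ($X{\left(u \right)} = - 9 \left(\left(u^{2} + u u\right) + u\right) = - 9 \left(\left(u^{2} + u^{2}\right) + u\right) = - 9 \left(2 u^{2} + u\right) = - 9 \left(u + 2 u^{2}\right) = - 18 u^{2} - 9 u$)
$X{\left(9 \right)} \left(-131\right) + \left(4 - 6\right)^{2} = \left(-9\right) 9 \left(1 + 2 \cdot 9\right) \left(-131\right) + \left(4 - 6\right)^{2} = \left(-9\right) 9 \left(1 + 18\right) \left(-131\right) + \left(-2\right)^{2} = \left(-9\right) 9 \cdot 19 \left(-131\right) + 4 = \left(-1539\right) \left(-131\right) + 4 = 201609 + 4 = 201613$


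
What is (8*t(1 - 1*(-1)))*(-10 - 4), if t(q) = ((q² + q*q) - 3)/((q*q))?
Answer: -140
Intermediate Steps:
t(q) = (-3 + 2*q²)/q² (t(q) = ((q² + q²) - 3)/(q²) = (2*q² - 3)/q² = (-3 + 2*q²)/q²)
(8*t(1 - 1*(-1)))*(-10 - 4) = (8*(2 - 3/(1 - 1*(-1))²))*(-10 - 4) = (8*(2 - 3/(1 + 1)²))*(-14) = (8*(2 - 3/2²))*(-14) = (8*(2 - 3*¼))*(-14) = (8*(2 - ¾))*(-14) = (8*(5/4))*(-14) = 10*(-14) = -140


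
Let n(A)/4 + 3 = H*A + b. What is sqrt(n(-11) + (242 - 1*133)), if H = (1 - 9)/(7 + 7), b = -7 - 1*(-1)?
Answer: sqrt(4809)/7 ≈ 9.9067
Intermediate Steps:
b = -6 (b = -7 + 1 = -6)
H = -4/7 (H = -8/14 = -8*1/14 = -4/7 ≈ -0.57143)
n(A) = -36 - 16*A/7 (n(A) = -12 + 4*(-4*A/7 - 6) = -12 + 4*(-6 - 4*A/7) = -12 + (-24 - 16*A/7) = -36 - 16*A/7)
sqrt(n(-11) + (242 - 1*133)) = sqrt((-36 - 16/7*(-11)) + (242 - 1*133)) = sqrt((-36 + 176/7) + (242 - 133)) = sqrt(-76/7 + 109) = sqrt(687/7) = sqrt(4809)/7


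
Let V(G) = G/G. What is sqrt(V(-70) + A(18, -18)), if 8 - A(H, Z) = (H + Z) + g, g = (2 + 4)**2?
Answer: 3*I*sqrt(3) ≈ 5.1962*I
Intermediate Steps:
V(G) = 1
g = 36 (g = 6**2 = 36)
A(H, Z) = -28 - H - Z (A(H, Z) = 8 - ((H + Z) + 36) = 8 - (36 + H + Z) = 8 + (-36 - H - Z) = -28 - H - Z)
sqrt(V(-70) + A(18, -18)) = sqrt(1 + (-28 - 1*18 - 1*(-18))) = sqrt(1 + (-28 - 18 + 18)) = sqrt(1 - 28) = sqrt(-27) = 3*I*sqrt(3)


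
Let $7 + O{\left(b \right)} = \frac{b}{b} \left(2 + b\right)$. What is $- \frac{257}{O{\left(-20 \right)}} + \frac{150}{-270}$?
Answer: $\frac{2188}{225} \approx 9.7244$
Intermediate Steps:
$O{\left(b \right)} = -5 + b$ ($O{\left(b \right)} = -7 + \frac{b}{b} \left(2 + b\right) = -7 + 1 \left(2 + b\right) = -7 + \left(2 + b\right) = -5 + b$)
$- \frac{257}{O{\left(-20 \right)}} + \frac{150}{-270} = - \frac{257}{-5 - 20} + \frac{150}{-270} = - \frac{257}{-25} + 150 \left(- \frac{1}{270}\right) = \left(-257\right) \left(- \frac{1}{25}\right) - \frac{5}{9} = \frac{257}{25} - \frac{5}{9} = \frac{2188}{225}$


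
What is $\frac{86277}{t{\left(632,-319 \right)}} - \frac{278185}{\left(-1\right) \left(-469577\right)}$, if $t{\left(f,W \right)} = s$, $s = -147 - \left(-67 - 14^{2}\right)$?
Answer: $\frac{40481425369}{54470932} \approx 743.17$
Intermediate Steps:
$s = 116$ ($s = -147 + \left(196 + 67\right) = -147 + 263 = 116$)
$t{\left(f,W \right)} = 116$
$\frac{86277}{t{\left(632,-319 \right)}} - \frac{278185}{\left(-1\right) \left(-469577\right)} = \frac{86277}{116} - \frac{278185}{\left(-1\right) \left(-469577\right)} = 86277 \cdot \frac{1}{116} - \frac{278185}{469577} = \frac{86277}{116} - \frac{278185}{469577} = \frac{40481425369}{54470932}$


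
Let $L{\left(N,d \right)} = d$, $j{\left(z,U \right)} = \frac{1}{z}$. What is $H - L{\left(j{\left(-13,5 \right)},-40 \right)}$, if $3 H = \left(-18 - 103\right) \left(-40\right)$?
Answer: $\frac{4960}{3} \approx 1653.3$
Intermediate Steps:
$H = \frac{4840}{3}$ ($H = \frac{\left(-18 - 103\right) \left(-40\right)}{3} = \frac{\left(-121\right) \left(-40\right)}{3} = \frac{1}{3} \cdot 4840 = \frac{4840}{3} \approx 1613.3$)
$H - L{\left(j{\left(-13,5 \right)},-40 \right)} = \frac{4840}{3} - -40 = \frac{4840}{3} + 40 = \frac{4960}{3}$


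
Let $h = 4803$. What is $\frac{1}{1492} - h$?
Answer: $- \frac{7166075}{1492} \approx -4803.0$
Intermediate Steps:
$\frac{1}{1492} - h = \frac{1}{1492} - 4803 = - \frac{7166075}{1492}$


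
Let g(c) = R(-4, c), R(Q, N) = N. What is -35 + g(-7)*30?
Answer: -245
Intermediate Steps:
g(c) = c
-35 + g(-7)*30 = -35 - 7*30 = -35 - 210 = -245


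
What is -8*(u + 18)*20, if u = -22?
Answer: 640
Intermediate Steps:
-8*(u + 18)*20 = -8*(-22 + 18)*20 = -8*(-4)*20 = 32*20 = 640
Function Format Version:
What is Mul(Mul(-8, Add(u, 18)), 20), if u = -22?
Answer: 640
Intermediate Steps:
Mul(Mul(-8, Add(u, 18)), 20) = Mul(Mul(-8, Add(-22, 18)), 20) = Mul(Mul(-8, -4), 20) = Mul(32, 20) = 640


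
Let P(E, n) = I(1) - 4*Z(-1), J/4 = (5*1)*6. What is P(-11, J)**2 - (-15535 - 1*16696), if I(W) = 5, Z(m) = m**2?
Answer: 32232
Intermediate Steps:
J = 120 (J = 4*((5*1)*6) = 4*(5*6) = 4*30 = 120)
P(E, n) = 1 (P(E, n) = 5 - 4*(-1)**2 = 5 - 4*1 = 5 - 4 = 1)
P(-11, J)**2 - (-15535 - 1*16696) = 1**2 - (-15535 - 1*16696) = 1 - (-15535 - 16696) = 1 - 1*(-32231) = 1 + 32231 = 32232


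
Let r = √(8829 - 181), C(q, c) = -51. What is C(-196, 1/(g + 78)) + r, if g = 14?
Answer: -51 + 2*√2162 ≈ 41.995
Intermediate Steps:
r = 2*√2162 (r = √8648 = 2*√2162 ≈ 92.995)
C(-196, 1/(g + 78)) + r = -51 + 2*√2162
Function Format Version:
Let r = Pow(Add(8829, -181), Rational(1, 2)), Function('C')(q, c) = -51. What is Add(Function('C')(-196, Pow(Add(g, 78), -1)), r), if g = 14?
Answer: Add(-51, Mul(2, Pow(2162, Rational(1, 2)))) ≈ 41.995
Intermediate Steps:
r = Mul(2, Pow(2162, Rational(1, 2))) (r = Pow(8648, Rational(1, 2)) = Mul(2, Pow(2162, Rational(1, 2))) ≈ 92.995)
Add(Function('C')(-196, Pow(Add(g, 78), -1)), r) = Add(-51, Mul(2, Pow(2162, Rational(1, 2))))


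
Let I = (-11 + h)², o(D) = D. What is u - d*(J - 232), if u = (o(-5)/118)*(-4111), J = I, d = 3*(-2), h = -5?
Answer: 37547/118 ≈ 318.19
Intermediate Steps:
d = -6
I = 256 (I = (-11 - 5)² = (-16)² = 256)
J = 256
u = 20555/118 (u = -5/118*(-4111) = 20555/118 ≈ 174.19)
u - d*(J - 232) = 20555/118 - (-6)*(256 - 232) = 20555/118 - (-6)*24 = 20555/118 - 1*(-144) = 20555/118 + 144 = 37547/118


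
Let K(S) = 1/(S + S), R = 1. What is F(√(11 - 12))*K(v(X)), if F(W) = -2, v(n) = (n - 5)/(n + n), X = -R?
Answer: -⅓ ≈ -0.33333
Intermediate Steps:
X = -1 (X = -1*1 = -1)
v(n) = (-5 + n)/(2*n) (v(n) = (-5 + n)/((2*n)) = (-5 + n)*(1/(2*n)) = (-5 + n)/(2*n))
K(S) = 1/(2*S)
F(√(11 - 12))*K(v(X)) = -1/((½)*(-5 - 1)/(-1)) = -1/((½)*(-1)*(-6)) = -1/3 = -2*⅙ = -⅓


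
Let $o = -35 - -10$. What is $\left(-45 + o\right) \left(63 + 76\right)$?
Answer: $-9730$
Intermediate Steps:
$o = -25$ ($o = -35 + 10 = -25$)
$\left(-45 + o\right) \left(63 + 76\right) = \left(-45 - 25\right) \left(63 + 76\right) = \left(-70\right) 139 = -9730$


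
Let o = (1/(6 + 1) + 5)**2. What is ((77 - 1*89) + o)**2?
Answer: 501264/2401 ≈ 208.77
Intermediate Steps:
o = 1296/49 (o = (1/7 + 5)**2 = (36/7)**2 = 1296/49 ≈ 26.449)
((77 - 1*89) + o)**2 = ((77 - 1*89) + 1296/49)**2 = ((77 - 89) + 1296/49)**2 = (-12 + 1296/49)**2 = (708/49)**2 = 501264/2401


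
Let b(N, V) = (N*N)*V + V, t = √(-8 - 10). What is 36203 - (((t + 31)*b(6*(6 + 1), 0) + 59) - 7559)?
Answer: 43703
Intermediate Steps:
t = 3*I*√2 (t = √(-18) = 3*I*√2 ≈ 4.2426*I)
b(N, V) = V + V*N² (b(N, V) = N²*V + V = V*N² + V = V + V*N²)
36203 - (((t + 31)*b(6*(6 + 1), 0) + 59) - 7559) = 36203 - (((3*I*√2 + 31)*(0*(1 + (6*(6 + 1))²)) + 59) - 7559) = 36203 - (((31 + 3*I*√2)*(0*(1 + (6*7)²)) + 59) - 7559) = 36203 - (((31 + 3*I*√2)*(0*(1 + 42²)) + 59) - 7559) = 36203 - (((31 + 3*I*√2)*(0*(1 + 1764)) + 59) - 7559) = 36203 - (((31 + 3*I*√2)*(0*1765) + 59) - 7559) = 36203 - (((31 + 3*I*√2)*0 + 59) - 7559) = 36203 - ((0 + 59) - 7559) = 36203 - (59 - 7559) = 36203 - 1*(-7500) = 36203 + 7500 = 43703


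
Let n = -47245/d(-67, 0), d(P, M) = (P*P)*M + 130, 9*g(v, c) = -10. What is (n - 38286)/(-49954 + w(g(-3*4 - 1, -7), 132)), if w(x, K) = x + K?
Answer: 9043965/11658608 ≈ 0.77573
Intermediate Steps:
g(v, c) = -10/9 (g(v, c) = (1/9)*(-10) = -10/9)
d(P, M) = 130 + M*P**2 (d(P, M) = P**2*M + 130 = M*P**2 + 130 = 130 + M*P**2)
w(x, K) = K + x
n = -9449/26 (n = -47245/(130 + 0*(-67)**2) = -47245/(130 + 0*4489) = -47245/(130 + 0) = -47245/130 = -47245*1/130 = -9449/26 ≈ -363.42)
(n - 38286)/(-49954 + w(g(-3*4 - 1, -7), 132)) = (-9449/26 - 38286)/(-49954 + (132 - 10/9)) = -1004885/(26*(-49954 + 1178/9)) = -1004885/(26*(-448408/9)) = -1004885/26*(-9/448408) = 9043965/11658608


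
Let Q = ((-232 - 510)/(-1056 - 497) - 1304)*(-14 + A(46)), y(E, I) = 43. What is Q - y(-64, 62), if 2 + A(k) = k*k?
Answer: -4251243779/1553 ≈ -2.7374e+6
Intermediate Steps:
A(k) = -2 + k² (A(k) = -2 + k*k = -2 + k²)
Q = -4251177000/1553 (Q = ((-232 - 510)/(-1056 - 497) - 1304)*(-14 + (-2 + 46²)) = (-742/(-1553) - 1304)*(-14 + (-2 + 2116)) = (-742*(-1/1553) - 1304)*(-14 + 2114) = (742/1553 - 1304)*2100 = -2024370/1553*2100 = -4251177000/1553 ≈ -2.7374e+6)
Q - y(-64, 62) = -4251177000/1553 - 1*43 = -4251177000/1553 - 43 = -4251243779/1553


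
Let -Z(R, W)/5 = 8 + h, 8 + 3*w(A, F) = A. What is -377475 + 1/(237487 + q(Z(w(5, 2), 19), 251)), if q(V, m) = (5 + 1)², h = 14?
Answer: -89658994424/237523 ≈ -3.7748e+5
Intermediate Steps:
w(A, F) = -8/3 + A/3
Z(R, W) = -110 (Z(R, W) = -5*(8 + 14) = -5*22 = -110)
q(V, m) = 36 (q(V, m) = 6² = 36)
-377475 + 1/(237487 + q(Z(w(5, 2), 19), 251)) = -377475 + 1/(237487 + 36) = -377475 + 1/237523 = -89658994424/237523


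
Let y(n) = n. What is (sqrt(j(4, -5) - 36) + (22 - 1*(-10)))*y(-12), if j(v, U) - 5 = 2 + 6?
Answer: -384 - 12*I*sqrt(23) ≈ -384.0 - 57.55*I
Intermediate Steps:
j(v, U) = 13 (j(v, U) = 5 + (2 + 6) = 5 + 8 = 13)
(sqrt(j(4, -5) - 36) + (22 - 1*(-10)))*y(-12) = (sqrt(13 - 36) + (22 - 1*(-10)))*(-12) = (sqrt(-23) + (22 + 10))*(-12) = (I*sqrt(23) + 32)*(-12) = (32 + I*sqrt(23))*(-12) = -384 - 12*I*sqrt(23)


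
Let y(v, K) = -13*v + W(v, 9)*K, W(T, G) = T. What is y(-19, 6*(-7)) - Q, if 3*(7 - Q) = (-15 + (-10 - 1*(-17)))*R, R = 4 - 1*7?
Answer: 1046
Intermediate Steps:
y(v, K) = -13*v + K*v (y(v, K) = -13*v + v*K = -13*v + K*v)
R = -3 (R = 4 - 7 = -3)
Q = -1 (Q = 7 - (-15 + (-10 - 1*(-17)))*(-3)/3 = 7 - (-15 + (-10 + 17))*(-3)/3 = 7 - (-15 + 7)*(-3)/3 = 7 - (-8)*(-3)/3 = 7 - ⅓*24 = 7 - 8 = -1)
y(-19, 6*(-7)) - Q = -19*(-13 + 6*(-7)) - 1*(-1) = -19*(-13 - 42) + 1 = -19*(-55) + 1 = 1045 + 1 = 1046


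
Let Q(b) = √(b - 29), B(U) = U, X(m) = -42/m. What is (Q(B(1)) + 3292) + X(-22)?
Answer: 36233/11 + 2*I*√7 ≈ 3293.9 + 5.2915*I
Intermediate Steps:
Q(b) = √(-29 + b)
(Q(B(1)) + 3292) + X(-22) = (√(-29 + 1) + 3292) - 42/(-22) = (√(-28) + 3292) - 42*(-1/22) = (2*I*√7 + 3292) + 21/11 = (3292 + 2*I*√7) + 21/11 = 36233/11 + 2*I*√7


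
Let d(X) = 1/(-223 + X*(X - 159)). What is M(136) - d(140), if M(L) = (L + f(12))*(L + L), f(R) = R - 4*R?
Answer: 78417601/2883 ≈ 27200.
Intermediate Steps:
d(X) = 1/(-223 + X*(-159 + X))
f(R) = -3*R
M(L) = 2*L*(-36 + L) (M(L) = (L - 3*12)*(L + L) = (L - 36)*(2*L) = (-36 + L)*(2*L) = 2*L*(-36 + L))
M(136) - d(140) = 2*136*(-36 + 136) - 1/(-223 + 140² - 159*140) = 2*136*100 - 1/(-223 + 19600 - 22260) = 27200 - 1/(-2883) = 27200 - 1*(-1/2883) = 27200 + 1/2883 = 78417601/2883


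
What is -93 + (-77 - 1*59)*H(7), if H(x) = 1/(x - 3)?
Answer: -127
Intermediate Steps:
H(x) = 1/(-3 + x)
-93 + (-77 - 1*59)*H(7) = -93 + (-77 - 1*59)/(-3 + 7) = -93 + (-77 - 59)/4 = -93 - 136*1/4 = -93 - 34 = -127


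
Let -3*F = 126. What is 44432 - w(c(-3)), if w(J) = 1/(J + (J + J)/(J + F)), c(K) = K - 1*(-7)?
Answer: 3199085/72 ≈ 44432.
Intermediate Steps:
F = -42 (F = -⅓*126 = -42)
c(K) = 7 + K (c(K) = K + 7 = 7 + K)
w(J) = 1/(J + 2*J/(-42 + J)) (w(J) = 1/(J + (J + J)/(J - 42)) = 1/(J + (2*J)/(-42 + J)) = 1/(J + 2*J/(-42 + J)))
44432 - w(c(-3)) = 44432 - (-42 + (7 - 3))/((7 - 3)*(-40 + (7 - 3))) = 44432 - (-42 + 4)/(4*(-40 + 4)) = 44432 - (-38)/(4*(-36)) = 44432 - (-1)*(-38)/(4*36) = 44432 - 1*19/72 = 44432 - 19/72 = 3199085/72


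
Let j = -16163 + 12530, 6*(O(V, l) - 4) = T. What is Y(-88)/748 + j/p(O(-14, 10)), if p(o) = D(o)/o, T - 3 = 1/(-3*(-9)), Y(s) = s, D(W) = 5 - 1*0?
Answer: -1502905/459 ≈ -3274.3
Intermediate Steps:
D(W) = 5 (D(W) = 5 + 0 = 5)
T = 82/27 (T = 3 + 1/(-3*(-9)) = 3 - 1/3*(-1/9) = 3 + 1/27 = 82/27 ≈ 3.0370)
O(V, l) = 365/81 (O(V, l) = 4 + (1/6)*(82/27) = 4 + 41/81 = 365/81)
j = -3633
p(o) = 5/o
Y(-88)/748 + j/p(O(-14, 10)) = -88/748 - 3633/(5/(365/81)) = -88*1/748 - 3633/(5*(81/365)) = -2/17 - 3633/81/73 = -2/17 - 3633*73/81 = -2/17 - 88403/27 = -1502905/459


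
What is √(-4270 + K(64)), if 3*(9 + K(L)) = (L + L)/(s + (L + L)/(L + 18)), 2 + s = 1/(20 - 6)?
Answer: I*√1761056007/633 ≈ 66.295*I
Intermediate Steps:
s = -27/14 (s = -2 + 1/(20 - 6) = -2 + 1/14 = -27/14 ≈ -1.9286)
K(L) = -9 + 2*L/(3*(-27/14 + 2*L/(18 + L))) (K(L) = -9 + ((L + L)/(-27/14 + (L + L)/(L + 18)))/3 = -9 + ((2*L)/(-27/14 + (2*L)/(18 + L)))/3 = -9 + ((2*L)/(-27/14 + 2*L/(18 + L)))/3 = -9 + (2*L/(-27/14 + 2*L/(18 + L)))/3 = -9 + 2*L/(3*(-27/14 + 2*L/(18 + L))))
√(-4270 + K(64)) = √(-4270 + (13122 + 28*64² + 477*64)/(3*(-486 + 64))) = √(-4270 + (⅓)*(13122 + 28*4096 + 30528)/(-422)) = √(-4270 + (⅓)*(-1/422)*(13122 + 114688 + 30528)) = √(-4270 + (⅓)*(-1/422)*158338) = √(-4270 - 79169/633) = √(-2782079/633) = I*√1761056007/633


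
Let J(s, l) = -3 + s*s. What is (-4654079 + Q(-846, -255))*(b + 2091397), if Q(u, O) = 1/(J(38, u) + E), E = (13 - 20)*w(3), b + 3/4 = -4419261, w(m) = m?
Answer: 61537497414279161/5680 ≈ 1.0834e+13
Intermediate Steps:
J(s, l) = -3 + s²
b = -17677047/4 (b = -¾ - 4419261 = -17677047/4 ≈ -4.4193e+6)
E = -21 (E = (13 - 20)*3 = -7*3 = -21)
Q(u, O) = 1/1420 (Q(u, O) = 1/((-3 + 38²) - 21) = 1/((-3 + 1444) - 21) = 1/(1441 - 21) = 1/1420)
(-4654079 + Q(-846, -255))*(b + 2091397) = (-4654079 + 1/1420)*(-17677047/4 + 2091397) = -6608792179/1420*(-9311459/4) = 61537497414279161/5680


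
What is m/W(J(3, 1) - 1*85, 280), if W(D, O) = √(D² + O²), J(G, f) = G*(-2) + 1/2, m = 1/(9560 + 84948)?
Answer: √346361/16366942694 ≈ 3.5958e-8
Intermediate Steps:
m = 1/94508 ≈ 1.0581e-5
J(G, f) = ½ - 2*G (J(G, f) = -2*G + ½ = ½ - 2*G)
m/W(J(3, 1) - 1*85, 280) = 1/(94508*(√(((½ - 2*3) - 1*85)² + 280²))) = 1/(94508*(√(((½ - 6) - 85)² + 78400))) = 1/(94508*(√((-11/2 - 85)² + 78400))) = 1/(94508*(√((-181/2)² + 78400))) = 1/(94508*(√(32761/4 + 78400))) = 1/(94508*(√(346361/4))) = 1/(94508*((√346361/2))) = (2*√346361/346361)/94508 = √346361/16366942694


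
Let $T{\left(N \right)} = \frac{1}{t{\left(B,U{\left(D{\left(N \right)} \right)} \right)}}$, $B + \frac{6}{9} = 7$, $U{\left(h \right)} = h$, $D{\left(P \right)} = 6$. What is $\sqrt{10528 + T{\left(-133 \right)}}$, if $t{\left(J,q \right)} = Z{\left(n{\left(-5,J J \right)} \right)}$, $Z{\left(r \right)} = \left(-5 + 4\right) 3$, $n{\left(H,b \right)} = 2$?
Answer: $\frac{\sqrt{94749}}{3} \approx 102.6$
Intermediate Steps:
$B = \frac{19}{3}$ ($B = - \frac{2}{3} + 7 = \frac{19}{3} \approx 6.3333$)
$Z{\left(r \right)} = -3$ ($Z{\left(r \right)} = \left(-1\right) 3 = -3$)
$t{\left(J,q \right)} = -3$
$T{\left(N \right)} = - \frac{1}{3}$ ($T{\left(N \right)} = \frac{1}{-3} = - \frac{1}{3}$)
$\sqrt{10528 + T{\left(-133 \right)}} = \sqrt{10528 - \frac{1}{3}} = \sqrt{\frac{31583}{3}} = \frac{\sqrt{94749}}{3}$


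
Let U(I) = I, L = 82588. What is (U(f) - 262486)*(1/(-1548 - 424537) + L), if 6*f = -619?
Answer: -3696153430246251/170434 ≈ -2.1687e+10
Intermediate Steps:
f = -619/6 (f = (1/6)*(-619) = -619/6 ≈ -103.17)
(U(f) - 262486)*(1/(-1548 - 424537) + L) = (-619/6 - 262486)*(1/(-1548 - 424537) + 82588) = -1575535*(1/(-426085) + 82588)/6 = -1575535*(-1/426085 + 82588)/6 = -1575535/6*35189507979/426085 = -3696153430246251/170434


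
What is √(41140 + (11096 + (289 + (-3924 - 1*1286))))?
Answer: √47315 ≈ 217.52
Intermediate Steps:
√(41140 + (11096 + (289 + (-3924 - 1*1286)))) = √(41140 + (11096 + (289 + (-3924 - 1286)))) = √(41140 + (11096 + (289 - 5210))) = √(41140 + (11096 - 4921)) = √(41140 + 6175) = √47315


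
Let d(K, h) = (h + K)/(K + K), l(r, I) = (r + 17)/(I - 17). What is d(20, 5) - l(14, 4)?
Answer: 313/104 ≈ 3.0096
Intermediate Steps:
l(r, I) = (17 + r)/(-17 + I)
d(K, h) = (K + h)/(2*K) (d(K, h) = (K + h)/((2*K)) = (K + h)*(1/(2*K)) = (K + h)/(2*K))
d(20, 5) - l(14, 4) = (1/2)*(20 + 5)/20 - (17 + 14)/(-17 + 4) = (1/2)*(1/20)*25 - 31/(-13) = 5/8 - (-1)*31/13 = 5/8 - 1*(-31/13) = 5/8 + 31/13 = 313/104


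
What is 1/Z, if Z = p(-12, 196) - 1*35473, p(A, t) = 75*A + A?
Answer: -1/36385 ≈ -2.7484e-5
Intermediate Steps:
p(A, t) = 76*A
Z = -36385 (Z = 76*(-12) - 1*35473 = -912 - 35473 = -36385)
1/Z = 1/(-36385) = -1/36385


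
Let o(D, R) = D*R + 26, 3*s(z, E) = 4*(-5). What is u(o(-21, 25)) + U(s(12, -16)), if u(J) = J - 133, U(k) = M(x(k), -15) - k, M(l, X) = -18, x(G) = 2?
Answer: -1930/3 ≈ -643.33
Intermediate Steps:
s(z, E) = -20/3 (s(z, E) = (4*(-5))/3 = (1/3)*(-20) = -20/3)
o(D, R) = 26 + D*R
U(k) = -18 - k
u(J) = -133 + J
u(o(-21, 25)) + U(s(12, -16)) = (-133 + (26 - 21*25)) + (-18 - 1*(-20/3)) = (-133 + (26 - 525)) + (-18 + 20/3) = (-133 - 499) - 34/3 = -632 - 34/3 = -1930/3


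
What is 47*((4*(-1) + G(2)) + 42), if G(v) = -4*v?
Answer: 1410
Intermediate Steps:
47*((4*(-1) + G(2)) + 42) = 47*((4*(-1) - 4*2) + 42) = 47*((-4 - 8) + 42) = 47*(-12 + 42) = 47*30 = 1410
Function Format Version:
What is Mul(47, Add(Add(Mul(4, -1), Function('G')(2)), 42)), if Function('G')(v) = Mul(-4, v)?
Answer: 1410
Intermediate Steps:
Mul(47, Add(Add(Mul(4, -1), Function('G')(2)), 42)) = Mul(47, Add(Add(Mul(4, -1), Mul(-4, 2)), 42)) = Mul(47, Add(Add(-4, -8), 42)) = Mul(47, Add(-12, 42)) = Mul(47, 30) = 1410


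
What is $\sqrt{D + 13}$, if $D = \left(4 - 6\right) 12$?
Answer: $i \sqrt{11} \approx 3.3166 i$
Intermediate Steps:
$D = -24$ ($D = \left(-2\right) 12 = -24$)
$\sqrt{D + 13} = \sqrt{-24 + 13} = \sqrt{-11} = i \sqrt{11}$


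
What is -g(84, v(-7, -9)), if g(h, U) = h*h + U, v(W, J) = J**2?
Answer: -7137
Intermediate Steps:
g(h, U) = U + h**2 (g(h, U) = h**2 + U = U + h**2)
-g(84, v(-7, -9)) = -((-9)**2 + 84**2) = -(81 + 7056) = -1*7137 = -7137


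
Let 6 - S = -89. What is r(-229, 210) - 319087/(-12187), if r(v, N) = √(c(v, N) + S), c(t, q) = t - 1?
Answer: 319087/12187 + 3*I*√15 ≈ 26.183 + 11.619*I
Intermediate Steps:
c(t, q) = -1 + t
S = 95 (S = 6 - 1*(-89) = 6 + 89 = 95)
r(v, N) = √(94 + v) (r(v, N) = √((-1 + v) + 95) = √(94 + v))
r(-229, 210) - 319087/(-12187) = √(94 - 229) - 319087/(-12187) = √(-135) - 319087*(-1)/12187 = 3*I*√15 - 1*(-319087/12187) = 3*I*√15 + 319087/12187 = 319087/12187 + 3*I*√15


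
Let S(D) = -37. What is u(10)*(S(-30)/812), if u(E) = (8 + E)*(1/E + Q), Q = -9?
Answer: 29637/4060 ≈ 7.2998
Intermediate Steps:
u(E) = (-9 + 1/E)*(8 + E) (u(E) = (8 + E)*(1/E - 9) = (8 + E)*(-9 + 1/E) = (-9 + 1/E)*(8 + E))
u(10)*(S(-30)/812) = (-71 - 9*10 + 8/10)*(-37/812) = (-71 - 90 + 8*(⅒))*(-37*1/812) = (-71 - 90 + ⅘)*(-37/812) = -801/5*(-37/812) = 29637/4060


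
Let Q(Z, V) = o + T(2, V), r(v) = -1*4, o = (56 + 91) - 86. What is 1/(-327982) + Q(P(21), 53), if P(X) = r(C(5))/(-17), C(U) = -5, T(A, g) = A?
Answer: 20662865/327982 ≈ 63.000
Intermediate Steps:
o = 61 (o = 147 - 86 = 61)
r(v) = -4
P(X) = 4/17 (P(X) = -4/(-17) = -4*(-1/17) = 4/17)
Q(Z, V) = 63 (Q(Z, V) = 61 + 2 = 63)
1/(-327982) + Q(P(21), 53) = 1/(-327982) + 63 = -1/327982 + 63 = 20662865/327982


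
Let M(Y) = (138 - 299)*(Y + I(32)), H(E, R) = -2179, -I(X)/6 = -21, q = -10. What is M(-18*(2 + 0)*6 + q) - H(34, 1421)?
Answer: 18279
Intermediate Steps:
I(X) = 126 (I(X) = -6*(-21) = 126)
M(Y) = -20286 - 161*Y (M(Y) = (138 - 299)*(Y + 126) = -161*(126 + Y) = -20286 - 161*Y)
M(-18*(2 + 0)*6 + q) - H(34, 1421) = (-20286 - 161*(-18*(2 + 0)*6 - 10)) - 1*(-2179) = (-20286 - 161*(-36*6 - 10)) + 2179 = (-20286 - 161*(-18*12 - 10)) + 2179 = (-20286 - 161*(-216 - 10)) + 2179 = (-20286 - 161*(-226)) + 2179 = (-20286 + 36386) + 2179 = 16100 + 2179 = 18279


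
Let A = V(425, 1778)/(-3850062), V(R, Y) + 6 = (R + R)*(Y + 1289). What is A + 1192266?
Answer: 2295147706774/1925031 ≈ 1.1923e+6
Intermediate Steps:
V(R, Y) = -6 + 2*R*(1289 + Y) (V(R, Y) = -6 + (R + R)*(Y + 1289) = -6 + (2*R)*(1289 + Y) = -6 + 2*R*(1289 + Y))
A = -1303472/1925031 (A = (-6 + 2578*425 + 2*425*1778)/(-3850062) = (-6 + 1095650 + 1511300)*(-1/3850062) = 2606944*(-1/3850062) = -1303472/1925031 ≈ -0.67712)
A + 1192266 = -1303472/1925031 + 1192266 = 2295147706774/1925031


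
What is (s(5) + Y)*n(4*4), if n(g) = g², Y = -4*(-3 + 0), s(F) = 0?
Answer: 3072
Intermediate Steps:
Y = 12 (Y = -4*(-3) = 12)
(s(5) + Y)*n(4*4) = (0 + 12)*(4*4)² = 12*16² = 12*256 = 3072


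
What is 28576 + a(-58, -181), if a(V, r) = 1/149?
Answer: 4257825/149 ≈ 28576.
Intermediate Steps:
a(V, r) = 1/149
28576 + a(-58, -181) = 28576 + 1/149 = 4257825/149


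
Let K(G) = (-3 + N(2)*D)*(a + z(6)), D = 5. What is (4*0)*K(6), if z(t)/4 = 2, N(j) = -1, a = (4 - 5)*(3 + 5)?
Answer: 0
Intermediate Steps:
a = -8 (a = -1*8 = -8)
z(t) = 8 (z(t) = 4*2 = 8)
K(G) = 0 (K(G) = (-3 - 1*5)*(-8 + 8) = (-3 - 5)*0 = -8*0 = 0)
(4*0)*K(6) = (4*0)*0 = 0*0 = 0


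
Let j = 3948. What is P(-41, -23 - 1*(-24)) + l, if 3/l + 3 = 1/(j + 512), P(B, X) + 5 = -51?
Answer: -762604/13379 ≈ -57.000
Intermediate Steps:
P(B, X) = -56 (P(B, X) = -5 - 51 = -56)
l = -13380/13379 (l = 3/(-3 + 1/(3948 + 512)) = 3/(-3 + 1/4460) = 3/(-13379/4460) = 3*(-4460/13379) = -13380/13379 ≈ -1.0001)
P(-41, -23 - 1*(-24)) + l = -56 - 13380/13379 = -762604/13379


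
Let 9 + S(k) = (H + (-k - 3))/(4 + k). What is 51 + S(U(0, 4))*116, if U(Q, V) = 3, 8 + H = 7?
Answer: -1109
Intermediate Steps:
H = -1 (H = -8 + 7 = -1)
S(k) = -9 + (-4 - k)/(4 + k) (S(k) = -9 + (-1 + (-k - 3))/(4 + k) = -9 + (-1 + (-3 - k))/(4 + k) = -9 + (-4 - k)/(4 + k))
51 + S(U(0, 4))*116 = 51 - 10*116 = 51 - 1160 = -1109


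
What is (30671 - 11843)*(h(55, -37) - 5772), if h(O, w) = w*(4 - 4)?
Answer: -108675216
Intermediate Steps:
h(O, w) = 0 (h(O, w) = w*0 = 0)
(30671 - 11843)*(h(55, -37) - 5772) = (30671 - 11843)*(0 - 5772) = 18828*(-5772) = -108675216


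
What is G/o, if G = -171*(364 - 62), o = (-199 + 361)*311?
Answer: -2869/2799 ≈ -1.0250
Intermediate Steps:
o = 50382 (o = 162*311 = 50382)
G = -51642 (G = -171*302 = -51642)
G/o = -51642/50382 = -51642*1/50382 = -2869/2799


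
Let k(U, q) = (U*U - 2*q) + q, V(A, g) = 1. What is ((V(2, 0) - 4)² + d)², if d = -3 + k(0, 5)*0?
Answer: 36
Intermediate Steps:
k(U, q) = U² - q (k(U, q) = (U² - 2*q) + q = U² - q)
d = -3 (d = -3 + (0² - 1*5)*0 = -3 + (0 - 5)*0 = -3 - 5*0 = -3 + 0 = -3)
((V(2, 0) - 4)² + d)² = ((1 - 4)² - 3)² = ((-3)² - 3)² = (9 - 3)² = 6² = 36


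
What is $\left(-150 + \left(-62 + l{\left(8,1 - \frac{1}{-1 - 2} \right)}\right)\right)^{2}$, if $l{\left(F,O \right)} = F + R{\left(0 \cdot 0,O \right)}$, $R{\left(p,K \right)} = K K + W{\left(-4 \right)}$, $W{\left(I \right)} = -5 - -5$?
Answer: $\frac{3312400}{81} \approx 40894.0$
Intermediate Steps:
$W{\left(I \right)} = 0$ ($W{\left(I \right)} = -5 + 5 = 0$)
$R{\left(p,K \right)} = K^{2}$ ($R{\left(p,K \right)} = K K + 0 = K^{2} + 0 = K^{2}$)
$l{\left(F,O \right)} = F + O^{2}$
$\left(-150 + \left(-62 + l{\left(8,1 - \frac{1}{-1 - 2} \right)}\right)\right)^{2} = \left(-150 - \left(54 - \left(1 - \frac{1}{-1 - 2}\right)^{2}\right)\right)^{2} = \left(-150 - \left(54 - \left(1 - \frac{1}{-3}\right)^{2}\right)\right)^{2} = \left(-150 - \left(54 - \left(1 - - \frac{1}{3}\right)^{2}\right)\right)^{2} = \left(-150 - \left(54 - \left(1 + \frac{1}{3}\right)^{2}\right)\right)^{2} = \left(-150 - \left(54 - \frac{16}{9}\right)\right)^{2} = \left(-150 + \left(-62 + \left(8 + \frac{16}{9}\right)\right)\right)^{2} = \left(-150 + \left(-62 + \frac{88}{9}\right)\right)^{2} = \left(-150 - \frac{470}{9}\right)^{2} = \left(- \frac{1820}{9}\right)^{2} = \frac{3312400}{81}$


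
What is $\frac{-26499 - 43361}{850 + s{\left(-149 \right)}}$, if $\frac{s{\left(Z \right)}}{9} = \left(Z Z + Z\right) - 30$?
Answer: $- \frac{17465}{49762} \approx -0.35097$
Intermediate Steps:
$s{\left(Z \right)} = -270 + 9 Z + 9 Z^{2}$ ($s{\left(Z \right)} = 9 \left(\left(Z Z + Z\right) - 30\right) = 9 \left(\left(Z^{2} + Z\right) - 30\right) = 9 \left(\left(Z + Z^{2}\right) - 30\right) = 9 \left(-30 + Z + Z^{2}\right) = -270 + 9 Z + 9 Z^{2}$)
$\frac{-26499 - 43361}{850 + s{\left(-149 \right)}} = \frac{-26499 - 43361}{850 + \left(-270 + 9 \left(-149\right) + 9 \left(-149\right)^{2}\right)} = - \frac{69860}{850 - -198198} = - \frac{69860}{850 + 198198} = - \frac{69860}{199048} = \left(-69860\right) \frac{1}{199048} = - \frac{17465}{49762}$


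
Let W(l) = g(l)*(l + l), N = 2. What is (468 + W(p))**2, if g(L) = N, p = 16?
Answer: 283024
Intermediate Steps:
g(L) = 2
W(l) = 4*l (W(l) = 2*(l + l) = 2*(2*l) = 4*l)
(468 + W(p))**2 = (468 + 4*16)**2 = (468 + 64)**2 = 532**2 = 283024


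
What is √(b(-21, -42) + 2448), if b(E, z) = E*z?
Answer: 3*√370 ≈ 57.706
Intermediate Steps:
√(b(-21, -42) + 2448) = √(-21*(-42) + 2448) = √(882 + 2448) = √3330 = 3*√370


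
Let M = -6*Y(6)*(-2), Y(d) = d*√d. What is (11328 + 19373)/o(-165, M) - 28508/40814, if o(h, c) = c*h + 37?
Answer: -12093539978233/17280750267617 - 364727880*√6/846805031 ≈ -1.7548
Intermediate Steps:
Y(d) = d^(3/2)
M = 72*√6 (M = -36*√6*(-2) = 72*√6 ≈ 176.36)
o(h, c) = 37 + c*h
(11328 + 19373)/o(-165, M) - 28508/40814 = (11328 + 19373)/(37 + (72*√6)*(-165)) - 28508/40814 = 30701/(37 - 11880*√6) - 28508*1/40814 = 30701/(37 - 11880*√6) - 14254/20407 = -14254/20407 + 30701/(37 - 11880*√6)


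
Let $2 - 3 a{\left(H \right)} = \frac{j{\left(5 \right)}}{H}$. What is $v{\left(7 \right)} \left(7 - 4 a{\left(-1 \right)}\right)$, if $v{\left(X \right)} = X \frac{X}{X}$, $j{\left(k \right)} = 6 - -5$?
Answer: $- \frac{217}{3} \approx -72.333$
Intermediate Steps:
$j{\left(k \right)} = 11$ ($j{\left(k \right)} = 6 + 5 = 11$)
$v{\left(X \right)} = X$ ($v{\left(X \right)} = X 1 = X$)
$a{\left(H \right)} = \frac{2}{3} - \frac{11}{3 H}$ ($a{\left(H \right)} = \frac{2}{3} - \frac{11 \frac{1}{H}}{3} = \frac{2}{3} - \frac{11}{3 H}$)
$v{\left(7 \right)} \left(7 - 4 a{\left(-1 \right)}\right) = 7 \left(7 - 4 \frac{-11 + 2 \left(-1\right)}{3 \left(-1\right)}\right) = 7 \left(7 - 4 \cdot \frac{1}{3} \left(-1\right) \left(-11 - 2\right)\right) = 7 \left(7 - 4 \cdot \frac{1}{3} \left(-1\right) \left(-13\right)\right) = 7 \left(7 - \frac{52}{3}\right) = 7 \left(- \frac{31}{3}\right) = - \frac{217}{3}$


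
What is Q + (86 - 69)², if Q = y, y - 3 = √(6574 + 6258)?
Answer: 292 + 4*√802 ≈ 405.28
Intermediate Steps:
y = 3 + 4*√802 (y = 3 + √(6574 + 6258) = 3 + √12832 = 3 + 4*√802 ≈ 116.28)
Q = 3 + 4*√802 ≈ 116.28
Q + (86 - 69)² = (3 + 4*√802) + (86 - 69)² = (3 + 4*√802) + 17² = (3 + 4*√802) + 289 = 292 + 4*√802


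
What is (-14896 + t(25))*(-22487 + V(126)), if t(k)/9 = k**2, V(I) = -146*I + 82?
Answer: 378266071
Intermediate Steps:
V(I) = 82 - 146*I
t(k) = 9*k**2
(-14896 + t(25))*(-22487 + V(126)) = (-14896 + 9*25**2)*(-22487 + (82 - 146*126)) = (-14896 + 9*625)*(-22487 + (82 - 18396)) = (-14896 + 5625)*(-22487 - 18314) = -9271*(-40801) = 378266071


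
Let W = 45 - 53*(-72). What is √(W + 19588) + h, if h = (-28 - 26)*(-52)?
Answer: 2808 + √23449 ≈ 2961.1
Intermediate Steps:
h = 2808 (h = -54*(-52) = 2808)
W = 3861 (W = 45 + 3816 = 3861)
√(W + 19588) + h = √(3861 + 19588) + 2808 = √23449 + 2808 = 2808 + √23449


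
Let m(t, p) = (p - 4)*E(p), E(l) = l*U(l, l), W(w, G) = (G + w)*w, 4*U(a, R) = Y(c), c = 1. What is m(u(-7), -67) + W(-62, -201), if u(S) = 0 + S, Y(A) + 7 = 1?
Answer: 18341/2 ≈ 9170.5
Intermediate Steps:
Y(A) = -6 (Y(A) = -7 + 1 = -6)
U(a, R) = -3/2 (U(a, R) = (¼)*(-6) = -3/2)
W(w, G) = w*(G + w)
E(l) = -3*l/2 (E(l) = l*(-3/2) = -3*l/2)
u(S) = S
m(t, p) = -3*p*(-4 + p)/2 (m(t, p) = (p - 4)*(-3*p/2) = (-4 + p)*(-3*p/2) = -3*p*(-4 + p)/2)
m(u(-7), -67) + W(-62, -201) = (3/2)*(-67)*(4 - 1*(-67)) - 62*(-201 - 62) = (3/2)*(-67)*(4 + 67) - 62*(-263) = (3/2)*(-67)*71 + 16306 = -14271/2 + 16306 = 18341/2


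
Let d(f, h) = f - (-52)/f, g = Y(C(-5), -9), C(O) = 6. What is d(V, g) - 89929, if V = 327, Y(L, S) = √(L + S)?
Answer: -29299802/327 ≈ -89602.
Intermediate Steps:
g = I*√3 (g = √(6 - 9) = √(-3) = I*√3 ≈ 1.732*I)
d(f, h) = f + 52/f
d(V, g) - 89929 = (327 + 52/327) - 89929 = 106981/327 - 89929 = -29299802/327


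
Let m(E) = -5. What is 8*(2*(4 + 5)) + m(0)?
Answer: 139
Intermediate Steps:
8*(2*(4 + 5)) + m(0) = 8*(2*(4 + 5)) - 5 = 8*(2*9) - 5 = 8*18 - 5 = 144 - 5 = 139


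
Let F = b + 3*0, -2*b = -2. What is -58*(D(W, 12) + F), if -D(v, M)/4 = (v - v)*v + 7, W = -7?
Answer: 1566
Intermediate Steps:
b = 1 (b = -½*(-2) = 1)
F = 1 (F = 1 + 3*0 = 1 + 0 = 1)
D(v, M) = -28 (D(v, M) = -4*((v - v)*v + 7) = -4*(0*v + 7) = -4*(0 + 7) = -4*7 = -28)
-58*(D(W, 12) + F) = -58*(-28 + 1) = -58*(-27) = 1566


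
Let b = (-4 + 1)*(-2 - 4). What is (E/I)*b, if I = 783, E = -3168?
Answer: -2112/29 ≈ -72.828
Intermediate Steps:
b = 18 (b = -3*(-6) = 18)
(E/I)*b = -3168/783*18 = -3168*1/783*18 = -352/87*18 = -2112/29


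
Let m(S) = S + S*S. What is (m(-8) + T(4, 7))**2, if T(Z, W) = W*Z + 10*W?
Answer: 23716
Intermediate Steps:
m(S) = S + S**2
T(Z, W) = 10*W + W*Z
(m(-8) + T(4, 7))**2 = (-8*(1 - 8) + 7*(10 + 4))**2 = (-8*(-7) + 7*14)**2 = (56 + 98)**2 = 154**2 = 23716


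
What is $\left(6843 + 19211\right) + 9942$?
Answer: $35996$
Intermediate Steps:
$\left(6843 + 19211\right) + 9942 = 26054 + 9942 = 35996$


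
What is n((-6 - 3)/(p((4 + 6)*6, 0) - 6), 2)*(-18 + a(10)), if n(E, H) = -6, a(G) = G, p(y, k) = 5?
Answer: 48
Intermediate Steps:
n((-6 - 3)/(p((4 + 6)*6, 0) - 6), 2)*(-18 + a(10)) = -6*(-18 + 10) = -6*(-8) = 48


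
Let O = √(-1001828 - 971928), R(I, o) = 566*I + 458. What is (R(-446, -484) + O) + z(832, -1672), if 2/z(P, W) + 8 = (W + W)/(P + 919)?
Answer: -2186162879/8676 + 2*I*√493439 ≈ -2.5198e+5 + 1404.9*I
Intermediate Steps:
z(P, W) = 2/(-8 + 2*W/(919 + P)) (z(P, W) = 2/(-8 + (W + W)/(P + 919)) = 2/(-8 + (2*W)/(919 + P)) = 2/(-8 + 2*W/(919 + P)))
R(I, o) = 458 + 566*I
O = 2*I*√493439 (O = √(-1973756) = 2*I*√493439 ≈ 1404.9*I)
(R(-446, -484) + O) + z(832, -1672) = ((458 + 566*(-446)) + 2*I*√493439) + (-919 - 1*832)/(3676 - 1*(-1672) + 4*832) = ((458 - 252436) + 2*I*√493439) + (-919 - 832)/(3676 + 1672 + 3328) = (-251978 + 2*I*√493439) - 1751/8676 = -2186162879/8676 + 2*I*√493439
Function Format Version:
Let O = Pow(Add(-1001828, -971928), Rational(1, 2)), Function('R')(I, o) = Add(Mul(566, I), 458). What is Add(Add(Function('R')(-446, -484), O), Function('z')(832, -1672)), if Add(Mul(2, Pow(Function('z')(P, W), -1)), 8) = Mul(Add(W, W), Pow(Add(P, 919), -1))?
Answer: Add(Rational(-2186162879, 8676), Mul(2, I, Pow(493439, Rational(1, 2)))) ≈ Add(-2.5198e+5, Mul(1404.9, I))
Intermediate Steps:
Function('z')(P, W) = Mul(2, Pow(Add(-8, Mul(2, W, Pow(Add(919, P), -1))), -1)) (Function('z')(P, W) = Mul(2, Pow(Add(-8, Mul(Add(W, W), Pow(Add(P, 919), -1))), -1)) = Mul(2, Pow(Add(-8, Mul(Mul(2, W), Pow(Add(919, P), -1))), -1)) = Mul(2, Pow(Add(-8, Mul(2, W, Pow(Add(919, P), -1))), -1)))
Function('R')(I, o) = Add(458, Mul(566, I))
O = Mul(2, I, Pow(493439, Rational(1, 2))) (O = Pow(-1973756, Rational(1, 2)) = Mul(2, I, Pow(493439, Rational(1, 2))) ≈ Mul(1404.9, I))
Add(Add(Function('R')(-446, -484), O), Function('z')(832, -1672)) = Add(Add(Add(458, Mul(566, -446)), Mul(2, I, Pow(493439, Rational(1, 2)))), Mul(Pow(Add(3676, Mul(-1, -1672), Mul(4, 832)), -1), Add(-919, Mul(-1, 832)))) = Add(Add(Add(458, -252436), Mul(2, I, Pow(493439, Rational(1, 2)))), Mul(Pow(Add(3676, 1672, 3328), -1), Add(-919, -832))) = Add(Add(-251978, Mul(2, I, Pow(493439, Rational(1, 2)))), Mul(Pow(8676, -1), -1751)) = Add(Add(-251978, Mul(2, I, Pow(493439, Rational(1, 2)))), Mul(Rational(1, 8676), -1751)) = Add(Add(-251978, Mul(2, I, Pow(493439, Rational(1, 2)))), Rational(-1751, 8676)) = Add(Rational(-2186162879, 8676), Mul(2, I, Pow(493439, Rational(1, 2))))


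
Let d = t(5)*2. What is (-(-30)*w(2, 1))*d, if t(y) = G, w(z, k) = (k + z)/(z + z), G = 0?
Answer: 0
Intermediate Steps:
w(z, k) = (k + z)/(2*z) (w(z, k) = (k + z)/((2*z)) = (k + z)*(1/(2*z)) = (k + z)/(2*z))
t(y) = 0
d = 0 (d = 0*2 = 0)
(-(-30)*w(2, 1))*d = -(-30)*(½)*(1 + 2)/2*0 = -(-30)*(½)*(½)*3*0 = -(-30)*3/4*0 = -10*(-9/4)*0 = (45/2)*0 = 0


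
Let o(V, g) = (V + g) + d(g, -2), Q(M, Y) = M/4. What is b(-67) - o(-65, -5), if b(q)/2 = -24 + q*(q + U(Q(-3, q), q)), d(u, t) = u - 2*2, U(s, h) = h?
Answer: 17987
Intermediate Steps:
Q(M, Y) = M/4 (Q(M, Y) = M*(¼) = M/4)
d(u, t) = -4 + u (d(u, t) = u - 4 = -4 + u)
b(q) = -48 + 4*q² (b(q) = 2*(-24 + q*(q + q)) = 2*(-24 + q*(2*q)) = 2*(-24 + 2*q²) = -48 + 4*q²)
o(V, g) = -4 + V + 2*g (o(V, g) = (V + g) + (-4 + g) = -4 + V + 2*g)
b(-67) - o(-65, -5) = (-48 + 4*(-67)²) - (-4 - 65 + 2*(-5)) = (-48 + 4*4489) - (-4 - 65 - 10) = (-48 + 17956) - 1*(-79) = 17908 + 79 = 17987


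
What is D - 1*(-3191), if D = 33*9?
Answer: 3488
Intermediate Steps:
D = 297
D - 1*(-3191) = 297 - 1*(-3191) = 297 + 3191 = 3488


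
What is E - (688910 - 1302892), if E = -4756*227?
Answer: -465630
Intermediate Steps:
E = -1079612
E - (688910 - 1302892) = -1079612 - (688910 - 1302892) = -1079612 - 1*(-613982) = -1079612 + 613982 = -465630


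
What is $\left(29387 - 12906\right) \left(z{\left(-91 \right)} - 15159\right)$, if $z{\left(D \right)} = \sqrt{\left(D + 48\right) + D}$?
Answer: $-249835479 + 16481 i \sqrt{134} \approx -2.4984 \cdot 10^{8} + 1.9078 \cdot 10^{5} i$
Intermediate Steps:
$z{\left(D \right)} = \sqrt{48 + 2 D}$ ($z{\left(D \right)} = \sqrt{\left(48 + D\right) + D} = \sqrt{48 + 2 D}$)
$\left(29387 - 12906\right) \left(z{\left(-91 \right)} - 15159\right) = \left(29387 - 12906\right) \left(\sqrt{48 + 2 \left(-91\right)} - 15159\right) = 16481 \left(\sqrt{48 - 182} - 15159\right) = 16481 \left(\sqrt{-134} - 15159\right) = 16481 \left(i \sqrt{134} - 15159\right) = 16481 \left(-15159 + i \sqrt{134}\right) = -249835479 + 16481 i \sqrt{134}$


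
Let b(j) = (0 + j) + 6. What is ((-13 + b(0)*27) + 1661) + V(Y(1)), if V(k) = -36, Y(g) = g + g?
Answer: 1774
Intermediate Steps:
Y(g) = 2*g
b(j) = 6 + j (b(j) = j + 6 = 6 + j)
((-13 + b(0)*27) + 1661) + V(Y(1)) = ((-13 + (6 + 0)*27) + 1661) - 36 = ((-13 + 6*27) + 1661) - 36 = ((-13 + 162) + 1661) - 36 = (149 + 1661) - 36 = 1810 - 36 = 1774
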